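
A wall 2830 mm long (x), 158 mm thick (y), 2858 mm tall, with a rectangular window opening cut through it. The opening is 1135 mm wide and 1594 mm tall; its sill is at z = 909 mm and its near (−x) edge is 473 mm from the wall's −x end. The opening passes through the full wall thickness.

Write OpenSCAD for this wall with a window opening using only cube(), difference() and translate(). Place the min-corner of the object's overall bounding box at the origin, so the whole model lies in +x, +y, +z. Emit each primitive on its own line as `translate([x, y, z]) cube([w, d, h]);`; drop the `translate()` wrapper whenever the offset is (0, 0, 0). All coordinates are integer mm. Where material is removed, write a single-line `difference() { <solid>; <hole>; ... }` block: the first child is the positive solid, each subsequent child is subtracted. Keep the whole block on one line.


difference() { cube([2830, 158, 2858]); translate([473, 0, 909]) cube([1135, 158, 1594]); }


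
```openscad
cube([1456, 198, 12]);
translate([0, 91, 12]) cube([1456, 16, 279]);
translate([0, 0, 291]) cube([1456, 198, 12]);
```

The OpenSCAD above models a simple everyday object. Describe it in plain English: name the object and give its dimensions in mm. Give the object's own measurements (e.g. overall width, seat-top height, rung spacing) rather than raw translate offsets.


An I-beam lying along x, 1456 mm long. Overall section height 303 mm. Two flanges 198 mm wide (y) and 12 mm thick, one on the floor and one at the top; a web 16 mm thick runs between them, centred on the flange width.


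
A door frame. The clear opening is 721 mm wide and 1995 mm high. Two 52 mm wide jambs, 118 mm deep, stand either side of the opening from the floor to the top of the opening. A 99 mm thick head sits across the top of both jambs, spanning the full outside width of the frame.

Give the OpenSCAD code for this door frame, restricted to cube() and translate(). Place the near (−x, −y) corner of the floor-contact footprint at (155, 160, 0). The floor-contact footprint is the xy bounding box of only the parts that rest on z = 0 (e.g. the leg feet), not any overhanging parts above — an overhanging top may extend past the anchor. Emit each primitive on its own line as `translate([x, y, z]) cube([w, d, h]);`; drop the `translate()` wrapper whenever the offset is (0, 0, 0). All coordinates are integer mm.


translate([155, 160, 0]) cube([52, 118, 1995]);
translate([928, 160, 0]) cube([52, 118, 1995]);
translate([155, 160, 1995]) cube([825, 118, 99]);


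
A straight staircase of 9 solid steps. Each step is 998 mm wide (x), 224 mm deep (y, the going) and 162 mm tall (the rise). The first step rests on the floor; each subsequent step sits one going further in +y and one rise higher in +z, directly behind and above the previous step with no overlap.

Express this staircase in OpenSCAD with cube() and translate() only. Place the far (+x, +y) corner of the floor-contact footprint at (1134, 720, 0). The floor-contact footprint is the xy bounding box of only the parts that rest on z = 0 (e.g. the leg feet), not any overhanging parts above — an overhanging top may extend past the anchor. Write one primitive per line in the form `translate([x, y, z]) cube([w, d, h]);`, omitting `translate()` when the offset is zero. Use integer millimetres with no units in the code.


translate([136, 496, 0]) cube([998, 224, 162]);
translate([136, 720, 162]) cube([998, 224, 162]);
translate([136, 944, 324]) cube([998, 224, 162]);
translate([136, 1168, 486]) cube([998, 224, 162]);
translate([136, 1392, 648]) cube([998, 224, 162]);
translate([136, 1616, 810]) cube([998, 224, 162]);
translate([136, 1840, 972]) cube([998, 224, 162]);
translate([136, 2064, 1134]) cube([998, 224, 162]);
translate([136, 2288, 1296]) cube([998, 224, 162]);


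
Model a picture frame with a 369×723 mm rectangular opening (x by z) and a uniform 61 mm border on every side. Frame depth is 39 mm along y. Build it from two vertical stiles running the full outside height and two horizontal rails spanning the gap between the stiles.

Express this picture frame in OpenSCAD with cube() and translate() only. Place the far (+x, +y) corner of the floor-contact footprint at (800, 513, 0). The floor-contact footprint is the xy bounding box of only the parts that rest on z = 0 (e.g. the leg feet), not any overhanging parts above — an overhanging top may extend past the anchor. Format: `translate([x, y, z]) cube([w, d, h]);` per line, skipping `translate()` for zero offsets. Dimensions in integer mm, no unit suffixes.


translate([309, 474, 0]) cube([61, 39, 845]);
translate([739, 474, 0]) cube([61, 39, 845]);
translate([370, 474, 0]) cube([369, 39, 61]);
translate([370, 474, 784]) cube([369, 39, 61]);


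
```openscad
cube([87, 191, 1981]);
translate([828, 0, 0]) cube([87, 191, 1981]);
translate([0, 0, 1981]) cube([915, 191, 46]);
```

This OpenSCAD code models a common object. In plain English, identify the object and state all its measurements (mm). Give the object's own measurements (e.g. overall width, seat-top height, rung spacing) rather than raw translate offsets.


A door frame. The clear opening is 741 mm wide and 1981 mm high. Two 87 mm wide jambs, 191 mm deep, stand either side of the opening from the floor to the top of the opening. A 46 mm thick head sits across the top of both jambs, spanning the full outside width of the frame.


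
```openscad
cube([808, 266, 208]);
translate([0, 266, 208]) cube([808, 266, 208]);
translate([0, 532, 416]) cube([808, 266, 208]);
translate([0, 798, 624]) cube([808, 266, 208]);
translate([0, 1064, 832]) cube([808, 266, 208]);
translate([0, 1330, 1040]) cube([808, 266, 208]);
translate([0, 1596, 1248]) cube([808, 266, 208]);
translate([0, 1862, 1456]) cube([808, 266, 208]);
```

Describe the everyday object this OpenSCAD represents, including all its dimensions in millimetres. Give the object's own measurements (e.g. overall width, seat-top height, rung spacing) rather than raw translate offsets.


A straight staircase of 8 solid steps. Each step is 808 mm wide (x), 266 mm deep (y, the going) and 208 mm tall (the rise). The first step rests on the floor; each subsequent step sits one going further in +y and one rise higher in +z, directly behind and above the previous step with no overlap.


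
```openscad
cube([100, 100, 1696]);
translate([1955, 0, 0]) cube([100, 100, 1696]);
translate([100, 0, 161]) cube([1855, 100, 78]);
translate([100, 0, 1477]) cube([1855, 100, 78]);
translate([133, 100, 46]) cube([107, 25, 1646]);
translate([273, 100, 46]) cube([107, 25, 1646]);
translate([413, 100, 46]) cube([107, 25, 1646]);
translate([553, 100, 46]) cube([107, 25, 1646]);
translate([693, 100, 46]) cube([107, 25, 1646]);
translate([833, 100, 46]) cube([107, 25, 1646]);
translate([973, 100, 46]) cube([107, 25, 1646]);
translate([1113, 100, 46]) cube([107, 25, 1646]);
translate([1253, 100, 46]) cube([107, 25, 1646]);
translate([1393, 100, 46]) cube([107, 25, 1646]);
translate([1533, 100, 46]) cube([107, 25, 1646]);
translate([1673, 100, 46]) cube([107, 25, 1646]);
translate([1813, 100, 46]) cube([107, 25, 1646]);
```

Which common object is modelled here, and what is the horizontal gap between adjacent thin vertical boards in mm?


A fence section. The picket gap is 33 mm.

Two posts, two rails, 13 pickets — a fence section. Span 1855 mm holds 13 pickets of 107 mm with 14 equal gaps: ⌊(1855 − 13·107) / 14⌋ = 33 mm.


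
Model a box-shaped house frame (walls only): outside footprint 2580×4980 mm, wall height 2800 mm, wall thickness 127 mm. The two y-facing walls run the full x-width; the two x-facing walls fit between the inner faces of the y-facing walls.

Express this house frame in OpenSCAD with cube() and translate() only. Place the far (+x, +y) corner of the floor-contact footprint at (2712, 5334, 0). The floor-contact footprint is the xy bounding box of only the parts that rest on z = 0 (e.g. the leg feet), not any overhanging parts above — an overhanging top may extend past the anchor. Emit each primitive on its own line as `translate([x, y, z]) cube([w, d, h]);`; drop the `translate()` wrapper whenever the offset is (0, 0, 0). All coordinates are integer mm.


translate([132, 354, 0]) cube([2580, 127, 2800]);
translate([132, 5207, 0]) cube([2580, 127, 2800]);
translate([132, 481, 0]) cube([127, 4726, 2800]);
translate([2585, 481, 0]) cube([127, 4726, 2800]);


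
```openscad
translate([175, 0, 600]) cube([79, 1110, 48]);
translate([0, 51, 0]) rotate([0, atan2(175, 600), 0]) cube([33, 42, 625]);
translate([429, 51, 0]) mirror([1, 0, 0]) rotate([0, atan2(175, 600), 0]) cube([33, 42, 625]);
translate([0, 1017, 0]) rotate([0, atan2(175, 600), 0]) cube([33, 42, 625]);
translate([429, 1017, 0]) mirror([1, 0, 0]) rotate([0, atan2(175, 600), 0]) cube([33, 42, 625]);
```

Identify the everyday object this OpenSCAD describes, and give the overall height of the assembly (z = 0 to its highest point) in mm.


A sawhorse. The overall height is 648 mm.

A beam across two mirrored pairs of raked legs — a sawhorse. The beam's underside is at z = 600 (matching the legs' vertical rise in atan2(175, 600)) and the beam is 48 mm tall, so its top is at 600 + 48 = 648 mm. The raked legs top out at the beam's underside, so that is the highest point.


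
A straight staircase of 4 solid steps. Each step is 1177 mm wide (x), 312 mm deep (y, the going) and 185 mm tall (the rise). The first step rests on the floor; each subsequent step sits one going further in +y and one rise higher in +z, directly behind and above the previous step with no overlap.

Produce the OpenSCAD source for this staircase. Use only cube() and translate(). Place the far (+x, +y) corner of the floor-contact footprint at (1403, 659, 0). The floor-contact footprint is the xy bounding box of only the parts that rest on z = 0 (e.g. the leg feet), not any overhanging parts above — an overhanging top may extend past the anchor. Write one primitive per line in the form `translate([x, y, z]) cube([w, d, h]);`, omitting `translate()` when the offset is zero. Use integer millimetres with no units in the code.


translate([226, 347, 0]) cube([1177, 312, 185]);
translate([226, 659, 185]) cube([1177, 312, 185]);
translate([226, 971, 370]) cube([1177, 312, 185]);
translate([226, 1283, 555]) cube([1177, 312, 185]);


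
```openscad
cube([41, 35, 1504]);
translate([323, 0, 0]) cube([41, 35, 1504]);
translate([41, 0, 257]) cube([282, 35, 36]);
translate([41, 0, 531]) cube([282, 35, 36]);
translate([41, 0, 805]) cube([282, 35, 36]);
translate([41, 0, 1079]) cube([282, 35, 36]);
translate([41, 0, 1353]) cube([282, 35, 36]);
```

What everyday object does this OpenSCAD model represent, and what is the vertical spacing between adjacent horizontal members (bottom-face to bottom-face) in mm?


A ladder. The rung spacing is 274 mm.

Two tall 41×35 posts with 5 short bars between them — a ladder. Adjacent rungs sit at z = 257 and z = 531, so the spacing is 531 − 257 = 274 mm.


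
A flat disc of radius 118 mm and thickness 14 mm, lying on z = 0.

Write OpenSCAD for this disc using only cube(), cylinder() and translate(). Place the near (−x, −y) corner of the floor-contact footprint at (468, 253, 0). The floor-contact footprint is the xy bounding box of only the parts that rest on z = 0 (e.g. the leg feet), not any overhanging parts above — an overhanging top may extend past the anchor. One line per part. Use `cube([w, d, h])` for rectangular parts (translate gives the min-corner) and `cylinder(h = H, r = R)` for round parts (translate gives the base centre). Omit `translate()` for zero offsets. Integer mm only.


translate([586, 371, 0]) cylinder(h = 14, r = 118);


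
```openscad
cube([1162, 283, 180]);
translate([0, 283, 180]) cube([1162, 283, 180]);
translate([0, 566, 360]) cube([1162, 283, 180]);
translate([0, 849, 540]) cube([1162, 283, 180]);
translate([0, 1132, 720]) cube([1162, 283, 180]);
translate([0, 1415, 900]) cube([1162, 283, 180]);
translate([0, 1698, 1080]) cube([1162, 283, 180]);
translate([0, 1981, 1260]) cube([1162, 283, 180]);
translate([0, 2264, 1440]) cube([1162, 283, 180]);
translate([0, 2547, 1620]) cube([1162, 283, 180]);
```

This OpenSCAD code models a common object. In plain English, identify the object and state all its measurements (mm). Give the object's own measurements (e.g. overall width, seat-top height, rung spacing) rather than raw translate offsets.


A straight staircase of 10 solid steps. Each step is 1162 mm wide (x), 283 mm deep (y, the going) and 180 mm tall (the rise). The first step rests on the floor; each subsequent step sits one going further in +y and one rise higher in +z, directly behind and above the previous step with no overlap.


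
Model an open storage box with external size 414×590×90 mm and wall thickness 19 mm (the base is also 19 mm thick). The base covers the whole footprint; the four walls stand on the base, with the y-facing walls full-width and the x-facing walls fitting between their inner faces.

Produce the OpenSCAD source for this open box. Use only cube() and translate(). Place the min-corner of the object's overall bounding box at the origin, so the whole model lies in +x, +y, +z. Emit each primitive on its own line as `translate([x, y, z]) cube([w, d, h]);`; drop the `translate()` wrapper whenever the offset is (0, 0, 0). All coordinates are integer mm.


cube([414, 590, 19]);
translate([0, 0, 19]) cube([414, 19, 71]);
translate([0, 571, 19]) cube([414, 19, 71]);
translate([0, 19, 19]) cube([19, 552, 71]);
translate([395, 19, 19]) cube([19, 552, 71]);


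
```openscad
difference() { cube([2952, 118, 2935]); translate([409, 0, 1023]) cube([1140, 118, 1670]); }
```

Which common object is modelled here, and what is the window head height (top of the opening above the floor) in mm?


A wall with a window opening. The window head height is 2693 mm.

A wall with a rectangular opening subtracted — a window. Sill at z = 1023, opening 1670 mm tall, so the head is at 1023 + 1670 = 2693 mm.


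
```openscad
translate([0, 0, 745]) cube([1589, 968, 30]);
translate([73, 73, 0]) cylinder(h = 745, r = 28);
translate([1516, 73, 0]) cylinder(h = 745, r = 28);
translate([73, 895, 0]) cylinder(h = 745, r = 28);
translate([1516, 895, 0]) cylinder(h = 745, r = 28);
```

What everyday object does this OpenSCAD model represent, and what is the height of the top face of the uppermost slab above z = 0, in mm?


A table. The table height is 775 mm.

A 1589×968×30 slab sits at z = 745 on four Ø56 mm round legs — a table. The top surface is at 745 + 30 = 775 mm.


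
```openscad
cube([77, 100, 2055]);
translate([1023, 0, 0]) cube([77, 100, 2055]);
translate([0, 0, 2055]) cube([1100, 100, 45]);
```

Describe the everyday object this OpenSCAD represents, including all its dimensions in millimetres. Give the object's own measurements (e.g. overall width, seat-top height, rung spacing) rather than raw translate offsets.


A door frame. The clear opening is 946 mm wide and 2055 mm high. Two 77 mm wide jambs, 100 mm deep, stand either side of the opening from the floor to the top of the opening. A 45 mm thick head sits across the top of both jambs, spanning the full outside width of the frame.


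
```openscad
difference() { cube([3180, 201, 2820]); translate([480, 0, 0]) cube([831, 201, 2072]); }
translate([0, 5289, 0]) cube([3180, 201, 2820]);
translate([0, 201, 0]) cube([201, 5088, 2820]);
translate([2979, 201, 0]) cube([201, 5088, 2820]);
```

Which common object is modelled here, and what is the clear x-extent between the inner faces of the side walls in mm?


A single room. The interior width is 2778 mm.

Four walls enclosing a rectangle with a door in the front wall — a room. Outside width 3180 minus two 201 mm walls gives 2778 mm.


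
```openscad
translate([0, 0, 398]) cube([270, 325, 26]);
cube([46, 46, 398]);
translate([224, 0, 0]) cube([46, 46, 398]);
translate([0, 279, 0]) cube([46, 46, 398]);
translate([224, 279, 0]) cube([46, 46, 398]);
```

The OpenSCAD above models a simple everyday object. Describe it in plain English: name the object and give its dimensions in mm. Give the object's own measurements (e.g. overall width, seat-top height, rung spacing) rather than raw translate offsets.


A simple wooden stool: a rectangular seat 270 mm (x) by 325 mm (y), 26 mm thick, top face at z = 424 mm, on four square legs, each 46×46 mm in cross-section. The legs rest on z = 0, each flush with a corner of the seat.


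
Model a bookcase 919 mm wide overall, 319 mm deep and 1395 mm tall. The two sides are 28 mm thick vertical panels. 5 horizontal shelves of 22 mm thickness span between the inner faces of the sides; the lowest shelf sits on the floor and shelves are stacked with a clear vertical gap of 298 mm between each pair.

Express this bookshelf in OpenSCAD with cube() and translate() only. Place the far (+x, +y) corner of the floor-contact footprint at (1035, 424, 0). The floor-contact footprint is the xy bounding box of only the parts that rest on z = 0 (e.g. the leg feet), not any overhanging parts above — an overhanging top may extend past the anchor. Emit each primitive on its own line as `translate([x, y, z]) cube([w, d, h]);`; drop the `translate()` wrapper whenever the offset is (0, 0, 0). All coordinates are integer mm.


translate([116, 105, 0]) cube([28, 319, 1395]);
translate([1007, 105, 0]) cube([28, 319, 1395]);
translate([144, 105, 0]) cube([863, 319, 22]);
translate([144, 105, 320]) cube([863, 319, 22]);
translate([144, 105, 640]) cube([863, 319, 22]);
translate([144, 105, 960]) cube([863, 319, 22]);
translate([144, 105, 1280]) cube([863, 319, 22]);


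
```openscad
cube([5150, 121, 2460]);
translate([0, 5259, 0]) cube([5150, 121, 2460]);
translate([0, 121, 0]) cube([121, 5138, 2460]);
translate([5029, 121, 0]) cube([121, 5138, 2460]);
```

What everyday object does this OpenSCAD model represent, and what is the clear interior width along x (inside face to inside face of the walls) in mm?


A house (or room) frame. The interior width is 4908 mm.

Four 2460 mm walls enclosing a rectangle with no floor or roof — a room or house frame. Outside width is 5150 mm and wall thickness is 121 mm, so the interior width is 5150 − 2 × 121 = 4908 mm.


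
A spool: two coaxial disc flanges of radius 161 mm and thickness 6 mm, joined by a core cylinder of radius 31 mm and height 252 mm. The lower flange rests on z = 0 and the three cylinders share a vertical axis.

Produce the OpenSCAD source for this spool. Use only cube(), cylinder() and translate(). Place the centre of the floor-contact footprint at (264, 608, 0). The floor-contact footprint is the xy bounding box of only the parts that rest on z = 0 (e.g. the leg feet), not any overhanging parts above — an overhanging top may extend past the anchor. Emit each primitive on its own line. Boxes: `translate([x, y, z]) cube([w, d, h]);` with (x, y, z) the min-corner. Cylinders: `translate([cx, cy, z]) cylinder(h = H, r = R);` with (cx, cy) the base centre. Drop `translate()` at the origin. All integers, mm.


translate([264, 608, 0]) cylinder(h = 6, r = 161);
translate([264, 608, 6]) cylinder(h = 252, r = 31);
translate([264, 608, 258]) cylinder(h = 6, r = 161);


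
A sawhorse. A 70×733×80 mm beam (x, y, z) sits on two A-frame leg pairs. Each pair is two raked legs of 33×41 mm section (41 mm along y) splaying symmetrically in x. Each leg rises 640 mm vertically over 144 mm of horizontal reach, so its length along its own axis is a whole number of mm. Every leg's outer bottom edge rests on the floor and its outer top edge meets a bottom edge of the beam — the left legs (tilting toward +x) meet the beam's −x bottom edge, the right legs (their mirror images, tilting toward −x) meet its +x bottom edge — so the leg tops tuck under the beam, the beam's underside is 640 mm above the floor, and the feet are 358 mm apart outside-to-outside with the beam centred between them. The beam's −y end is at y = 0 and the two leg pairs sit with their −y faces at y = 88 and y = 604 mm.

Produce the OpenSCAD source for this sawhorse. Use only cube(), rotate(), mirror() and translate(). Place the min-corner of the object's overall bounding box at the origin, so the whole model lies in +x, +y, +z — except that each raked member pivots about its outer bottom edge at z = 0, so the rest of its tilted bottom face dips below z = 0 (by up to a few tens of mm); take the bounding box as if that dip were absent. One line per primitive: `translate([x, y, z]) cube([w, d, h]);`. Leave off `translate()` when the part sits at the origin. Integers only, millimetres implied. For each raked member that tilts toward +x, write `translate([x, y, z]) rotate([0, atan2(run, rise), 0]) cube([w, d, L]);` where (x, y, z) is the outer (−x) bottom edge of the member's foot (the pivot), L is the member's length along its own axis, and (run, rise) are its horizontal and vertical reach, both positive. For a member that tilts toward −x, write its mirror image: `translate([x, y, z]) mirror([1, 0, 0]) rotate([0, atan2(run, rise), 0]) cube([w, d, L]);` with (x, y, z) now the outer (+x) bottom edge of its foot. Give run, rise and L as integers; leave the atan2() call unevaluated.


translate([144, 0, 640]) cube([70, 733, 80]);
translate([0, 88, 0]) rotate([0, atan2(144, 640), 0]) cube([33, 41, 656]);
translate([358, 88, 0]) mirror([1, 0, 0]) rotate([0, atan2(144, 640), 0]) cube([33, 41, 656]);
translate([0, 604, 0]) rotate([0, atan2(144, 640), 0]) cube([33, 41, 656]);
translate([358, 604, 0]) mirror([1, 0, 0]) rotate([0, atan2(144, 640), 0]) cube([33, 41, 656]);


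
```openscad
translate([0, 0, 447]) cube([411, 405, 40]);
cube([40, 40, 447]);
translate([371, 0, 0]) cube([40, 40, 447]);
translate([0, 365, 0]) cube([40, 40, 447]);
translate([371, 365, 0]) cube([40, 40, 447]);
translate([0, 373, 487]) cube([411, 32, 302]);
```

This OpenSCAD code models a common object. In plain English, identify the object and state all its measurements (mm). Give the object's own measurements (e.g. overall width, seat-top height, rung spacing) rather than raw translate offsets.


A chair. The seat is a 411×405×40 mm slab with its top at z = 487 mm, on four 40×40 mm corner legs (flush with the seat edges, standing on z = 0). A flat backrest 32 mm thick, 302 mm tall, spans the full seat width and rises from the seat top along its +y edge, rear face flush with the rear of the seat.


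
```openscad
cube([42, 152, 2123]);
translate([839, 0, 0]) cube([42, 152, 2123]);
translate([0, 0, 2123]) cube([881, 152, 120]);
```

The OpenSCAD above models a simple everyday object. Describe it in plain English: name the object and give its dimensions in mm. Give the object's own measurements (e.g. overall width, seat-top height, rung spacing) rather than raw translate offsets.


A door frame. The clear opening is 797 mm wide and 2123 mm high. Two 42 mm wide jambs, 152 mm deep, stand either side of the opening from the floor to the top of the opening. A 120 mm thick head sits across the top of both jambs, spanning the full outside width of the frame.


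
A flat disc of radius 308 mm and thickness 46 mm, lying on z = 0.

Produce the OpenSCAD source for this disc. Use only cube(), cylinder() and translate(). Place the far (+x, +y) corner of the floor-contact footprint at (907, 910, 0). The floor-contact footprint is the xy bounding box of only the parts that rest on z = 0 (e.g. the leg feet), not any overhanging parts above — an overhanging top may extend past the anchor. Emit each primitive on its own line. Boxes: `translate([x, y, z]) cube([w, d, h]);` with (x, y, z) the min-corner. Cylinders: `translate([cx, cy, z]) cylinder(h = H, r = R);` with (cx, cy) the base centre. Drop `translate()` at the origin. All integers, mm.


translate([599, 602, 0]) cylinder(h = 46, r = 308);


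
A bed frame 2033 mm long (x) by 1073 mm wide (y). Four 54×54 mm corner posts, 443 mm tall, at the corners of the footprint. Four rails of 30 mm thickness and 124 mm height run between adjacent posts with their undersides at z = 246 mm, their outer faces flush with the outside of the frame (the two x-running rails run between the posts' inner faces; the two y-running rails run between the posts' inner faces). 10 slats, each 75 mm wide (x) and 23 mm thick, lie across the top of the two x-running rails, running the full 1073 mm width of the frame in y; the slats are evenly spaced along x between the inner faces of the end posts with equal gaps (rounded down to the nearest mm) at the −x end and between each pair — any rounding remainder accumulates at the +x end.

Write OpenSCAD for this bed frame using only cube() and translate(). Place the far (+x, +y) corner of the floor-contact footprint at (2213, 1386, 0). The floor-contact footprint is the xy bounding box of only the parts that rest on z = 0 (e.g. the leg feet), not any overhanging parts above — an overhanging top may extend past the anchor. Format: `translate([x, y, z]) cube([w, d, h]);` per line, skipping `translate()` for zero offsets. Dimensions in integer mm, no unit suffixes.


translate([180, 313, 0]) cube([54, 54, 443]);
translate([180, 1332, 0]) cube([54, 54, 443]);
translate([2159, 313, 0]) cube([54, 54, 443]);
translate([2159, 1332, 0]) cube([54, 54, 443]);
translate([234, 313, 246]) cube([1925, 30, 124]);
translate([234, 1356, 246]) cube([1925, 30, 124]);
translate([180, 367, 246]) cube([30, 965, 124]);
translate([2183, 367, 246]) cube([30, 965, 124]);
translate([340, 313, 370]) cube([75, 1073, 23]);
translate([521, 313, 370]) cube([75, 1073, 23]);
translate([702, 313, 370]) cube([75, 1073, 23]);
translate([883, 313, 370]) cube([75, 1073, 23]);
translate([1064, 313, 370]) cube([75, 1073, 23]);
translate([1245, 313, 370]) cube([75, 1073, 23]);
translate([1426, 313, 370]) cube([75, 1073, 23]);
translate([1607, 313, 370]) cube([75, 1073, 23]);
translate([1788, 313, 370]) cube([75, 1073, 23]);
translate([1969, 313, 370]) cube([75, 1073, 23]);


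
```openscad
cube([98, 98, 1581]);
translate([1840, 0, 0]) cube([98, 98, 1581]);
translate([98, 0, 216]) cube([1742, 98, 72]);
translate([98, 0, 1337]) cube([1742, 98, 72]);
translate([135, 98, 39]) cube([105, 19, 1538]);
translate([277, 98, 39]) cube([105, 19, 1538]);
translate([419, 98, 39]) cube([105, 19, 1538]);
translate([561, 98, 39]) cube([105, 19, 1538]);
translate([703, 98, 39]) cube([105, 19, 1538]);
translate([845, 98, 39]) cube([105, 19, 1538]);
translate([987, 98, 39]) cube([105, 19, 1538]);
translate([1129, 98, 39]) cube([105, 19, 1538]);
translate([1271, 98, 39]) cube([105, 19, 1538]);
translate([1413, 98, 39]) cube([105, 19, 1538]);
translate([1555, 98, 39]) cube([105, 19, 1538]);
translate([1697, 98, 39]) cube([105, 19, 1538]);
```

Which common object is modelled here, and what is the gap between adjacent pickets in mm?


A fence section. The picket gap is 37 mm.

Two posts, two rails, 12 pickets — a fence section. Span 1742 mm holds 12 pickets of 105 mm with 13 equal gaps: ⌊(1742 − 12·105) / 13⌋ = 37 mm.


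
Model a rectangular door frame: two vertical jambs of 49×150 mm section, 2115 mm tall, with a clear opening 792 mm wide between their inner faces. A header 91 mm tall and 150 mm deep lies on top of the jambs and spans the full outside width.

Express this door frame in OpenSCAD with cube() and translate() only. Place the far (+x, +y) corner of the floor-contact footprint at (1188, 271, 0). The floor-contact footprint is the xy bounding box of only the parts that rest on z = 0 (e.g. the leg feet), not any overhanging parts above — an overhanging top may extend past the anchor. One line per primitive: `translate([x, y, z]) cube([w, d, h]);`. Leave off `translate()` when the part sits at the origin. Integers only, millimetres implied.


translate([298, 121, 0]) cube([49, 150, 2115]);
translate([1139, 121, 0]) cube([49, 150, 2115]);
translate([298, 121, 2115]) cube([890, 150, 91]);


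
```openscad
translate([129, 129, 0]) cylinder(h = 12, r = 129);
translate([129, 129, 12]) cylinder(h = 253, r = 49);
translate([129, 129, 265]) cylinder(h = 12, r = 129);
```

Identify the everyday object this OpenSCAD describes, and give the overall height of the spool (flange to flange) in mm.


A spool. The overall height is 277 mm.

Three coaxial cylinders, large–small–large — a spool. Two 12 mm flanges and a 253 mm core give 12 + 253 + 12 = 277 mm.


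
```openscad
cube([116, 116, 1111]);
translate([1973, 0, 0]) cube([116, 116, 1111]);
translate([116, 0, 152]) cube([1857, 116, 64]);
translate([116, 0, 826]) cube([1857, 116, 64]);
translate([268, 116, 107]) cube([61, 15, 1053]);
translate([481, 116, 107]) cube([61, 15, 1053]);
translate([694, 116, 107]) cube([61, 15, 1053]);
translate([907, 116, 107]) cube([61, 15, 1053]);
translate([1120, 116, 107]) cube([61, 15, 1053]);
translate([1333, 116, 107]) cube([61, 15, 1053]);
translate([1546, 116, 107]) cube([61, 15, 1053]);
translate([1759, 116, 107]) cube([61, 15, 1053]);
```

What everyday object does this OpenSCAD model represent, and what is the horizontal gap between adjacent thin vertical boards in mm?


A fence section. The picket gap is 152 mm.

Two posts, two rails, 8 pickets — a fence section. Span 1857 mm holds 8 pickets of 61 mm with 9 equal gaps: ⌊(1857 − 8·61) / 9⌋ = 152 mm.


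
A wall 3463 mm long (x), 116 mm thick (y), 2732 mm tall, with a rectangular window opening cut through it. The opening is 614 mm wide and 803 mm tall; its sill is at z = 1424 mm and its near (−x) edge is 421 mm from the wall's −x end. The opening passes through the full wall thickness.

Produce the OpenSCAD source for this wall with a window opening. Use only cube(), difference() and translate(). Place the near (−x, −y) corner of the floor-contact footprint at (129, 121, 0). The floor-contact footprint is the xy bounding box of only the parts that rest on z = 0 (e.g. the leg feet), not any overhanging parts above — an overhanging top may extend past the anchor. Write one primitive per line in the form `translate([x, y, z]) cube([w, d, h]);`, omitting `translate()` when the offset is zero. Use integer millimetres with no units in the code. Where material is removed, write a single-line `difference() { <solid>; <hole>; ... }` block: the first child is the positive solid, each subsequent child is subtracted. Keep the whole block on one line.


difference() { translate([129, 121, 0]) cube([3463, 116, 2732]); translate([550, 121, 1424]) cube([614, 116, 803]); }


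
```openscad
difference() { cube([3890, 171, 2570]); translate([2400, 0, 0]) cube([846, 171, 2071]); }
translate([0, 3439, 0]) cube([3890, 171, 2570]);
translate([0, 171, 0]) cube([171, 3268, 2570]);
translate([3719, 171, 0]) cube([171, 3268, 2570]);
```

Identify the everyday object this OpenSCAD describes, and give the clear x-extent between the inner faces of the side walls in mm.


A single room. The interior width is 3548 mm.

Four walls enclosing a rectangle with a door in the front wall — a room. Outside width 3890 minus two 171 mm walls gives 3548 mm.


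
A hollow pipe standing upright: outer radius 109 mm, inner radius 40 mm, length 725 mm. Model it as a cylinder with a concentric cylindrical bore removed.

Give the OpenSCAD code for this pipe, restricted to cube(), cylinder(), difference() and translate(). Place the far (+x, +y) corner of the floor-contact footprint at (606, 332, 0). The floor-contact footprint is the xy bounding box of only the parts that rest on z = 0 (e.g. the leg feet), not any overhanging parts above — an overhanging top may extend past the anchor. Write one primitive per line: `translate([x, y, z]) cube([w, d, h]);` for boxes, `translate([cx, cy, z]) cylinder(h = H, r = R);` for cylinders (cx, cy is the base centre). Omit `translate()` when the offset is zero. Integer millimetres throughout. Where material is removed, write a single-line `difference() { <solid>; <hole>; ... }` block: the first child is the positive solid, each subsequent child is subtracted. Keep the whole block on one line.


difference() { translate([497, 223, 0]) cylinder(h = 725, r = 109); translate([497, 223, 0]) cylinder(h = 725, r = 40); }


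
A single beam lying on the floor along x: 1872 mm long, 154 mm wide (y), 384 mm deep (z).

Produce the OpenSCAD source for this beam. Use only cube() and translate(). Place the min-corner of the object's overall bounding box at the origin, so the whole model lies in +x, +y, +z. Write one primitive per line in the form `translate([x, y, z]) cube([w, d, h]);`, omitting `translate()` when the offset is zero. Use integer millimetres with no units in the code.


cube([1872, 154, 384]);


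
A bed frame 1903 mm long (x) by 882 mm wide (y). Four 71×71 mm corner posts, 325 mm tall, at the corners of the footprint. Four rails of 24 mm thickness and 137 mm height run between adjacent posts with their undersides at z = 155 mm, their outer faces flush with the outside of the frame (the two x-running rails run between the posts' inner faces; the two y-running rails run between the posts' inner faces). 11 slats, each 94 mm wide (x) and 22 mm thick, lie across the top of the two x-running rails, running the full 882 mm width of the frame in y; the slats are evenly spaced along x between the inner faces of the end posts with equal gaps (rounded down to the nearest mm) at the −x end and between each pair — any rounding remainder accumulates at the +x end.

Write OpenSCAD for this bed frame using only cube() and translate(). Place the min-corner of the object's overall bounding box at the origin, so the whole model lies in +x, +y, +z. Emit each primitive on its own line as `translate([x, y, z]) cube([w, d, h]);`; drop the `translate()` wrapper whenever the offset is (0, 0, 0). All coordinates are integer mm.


cube([71, 71, 325]);
translate([0, 811, 0]) cube([71, 71, 325]);
translate([1832, 0, 0]) cube([71, 71, 325]);
translate([1832, 811, 0]) cube([71, 71, 325]);
translate([71, 0, 155]) cube([1761, 24, 137]);
translate([71, 858, 155]) cube([1761, 24, 137]);
translate([0, 71, 155]) cube([24, 740, 137]);
translate([1879, 71, 155]) cube([24, 740, 137]);
translate([131, 0, 292]) cube([94, 882, 22]);
translate([285, 0, 292]) cube([94, 882, 22]);
translate([439, 0, 292]) cube([94, 882, 22]);
translate([593, 0, 292]) cube([94, 882, 22]);
translate([747, 0, 292]) cube([94, 882, 22]);
translate([901, 0, 292]) cube([94, 882, 22]);
translate([1055, 0, 292]) cube([94, 882, 22]);
translate([1209, 0, 292]) cube([94, 882, 22]);
translate([1363, 0, 292]) cube([94, 882, 22]);
translate([1517, 0, 292]) cube([94, 882, 22]);
translate([1671, 0, 292]) cube([94, 882, 22]);


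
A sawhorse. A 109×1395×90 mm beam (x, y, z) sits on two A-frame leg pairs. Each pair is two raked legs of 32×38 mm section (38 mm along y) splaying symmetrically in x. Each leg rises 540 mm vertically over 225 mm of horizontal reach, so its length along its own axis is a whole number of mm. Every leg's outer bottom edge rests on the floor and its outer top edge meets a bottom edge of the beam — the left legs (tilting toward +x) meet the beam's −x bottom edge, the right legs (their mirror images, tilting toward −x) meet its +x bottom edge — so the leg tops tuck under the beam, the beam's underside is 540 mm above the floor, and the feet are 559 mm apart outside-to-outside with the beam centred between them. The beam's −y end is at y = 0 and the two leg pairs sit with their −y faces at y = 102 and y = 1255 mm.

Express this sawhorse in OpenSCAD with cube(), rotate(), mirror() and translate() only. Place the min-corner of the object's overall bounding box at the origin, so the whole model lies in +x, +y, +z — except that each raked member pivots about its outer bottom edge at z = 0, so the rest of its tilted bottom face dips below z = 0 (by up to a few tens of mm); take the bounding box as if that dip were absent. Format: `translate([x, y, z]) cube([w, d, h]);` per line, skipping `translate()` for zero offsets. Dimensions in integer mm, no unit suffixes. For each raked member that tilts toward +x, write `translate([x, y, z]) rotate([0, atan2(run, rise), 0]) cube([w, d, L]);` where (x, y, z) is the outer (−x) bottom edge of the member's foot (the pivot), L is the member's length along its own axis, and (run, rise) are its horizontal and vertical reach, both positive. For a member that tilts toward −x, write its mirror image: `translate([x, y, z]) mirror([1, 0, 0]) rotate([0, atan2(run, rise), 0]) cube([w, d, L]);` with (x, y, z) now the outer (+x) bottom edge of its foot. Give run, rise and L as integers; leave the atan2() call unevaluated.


translate([225, 0, 540]) cube([109, 1395, 90]);
translate([0, 102, 0]) rotate([0, atan2(225, 540), 0]) cube([32, 38, 585]);
translate([559, 102, 0]) mirror([1, 0, 0]) rotate([0, atan2(225, 540), 0]) cube([32, 38, 585]);
translate([0, 1255, 0]) rotate([0, atan2(225, 540), 0]) cube([32, 38, 585]);
translate([559, 1255, 0]) mirror([1, 0, 0]) rotate([0, atan2(225, 540), 0]) cube([32, 38, 585]);


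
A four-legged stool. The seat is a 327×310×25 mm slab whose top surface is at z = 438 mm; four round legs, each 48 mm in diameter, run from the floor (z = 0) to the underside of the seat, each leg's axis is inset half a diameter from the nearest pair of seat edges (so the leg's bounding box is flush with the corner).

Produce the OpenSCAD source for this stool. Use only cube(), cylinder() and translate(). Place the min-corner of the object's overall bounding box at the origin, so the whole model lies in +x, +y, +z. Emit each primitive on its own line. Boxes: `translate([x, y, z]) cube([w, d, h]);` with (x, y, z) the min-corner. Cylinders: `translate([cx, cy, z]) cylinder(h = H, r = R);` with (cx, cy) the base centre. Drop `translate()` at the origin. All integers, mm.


// leg_h = 438 - 25 = 413
translate([0, 0, 413]) cube([327, 310, 25]);
translate([24, 24, 0]) cylinder(h = 413, r = 24);
translate([303, 24, 0]) cylinder(h = 413, r = 24);
translate([24, 286, 0]) cylinder(h = 413, r = 24);
translate([303, 286, 0]) cylinder(h = 413, r = 24);


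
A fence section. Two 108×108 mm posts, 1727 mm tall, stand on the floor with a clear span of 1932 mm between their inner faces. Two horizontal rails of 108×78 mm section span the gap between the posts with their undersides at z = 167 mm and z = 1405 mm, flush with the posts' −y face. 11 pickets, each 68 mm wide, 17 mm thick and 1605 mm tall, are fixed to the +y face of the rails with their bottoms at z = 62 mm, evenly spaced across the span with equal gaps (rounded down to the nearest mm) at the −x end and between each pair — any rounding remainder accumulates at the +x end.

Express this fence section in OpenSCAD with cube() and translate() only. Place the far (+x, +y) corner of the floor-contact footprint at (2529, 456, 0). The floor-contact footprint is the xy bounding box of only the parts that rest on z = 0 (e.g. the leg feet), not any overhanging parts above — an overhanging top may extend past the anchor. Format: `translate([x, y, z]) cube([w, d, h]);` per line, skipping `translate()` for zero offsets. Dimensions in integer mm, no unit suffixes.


translate([381, 348, 0]) cube([108, 108, 1727]);
translate([2421, 348, 0]) cube([108, 108, 1727]);
translate([489, 348, 167]) cube([1932, 108, 78]);
translate([489, 348, 1405]) cube([1932, 108, 78]);
translate([587, 456, 62]) cube([68, 17, 1605]);
translate([753, 456, 62]) cube([68, 17, 1605]);
translate([919, 456, 62]) cube([68, 17, 1605]);
translate([1085, 456, 62]) cube([68, 17, 1605]);
translate([1251, 456, 62]) cube([68, 17, 1605]);
translate([1417, 456, 62]) cube([68, 17, 1605]);
translate([1583, 456, 62]) cube([68, 17, 1605]);
translate([1749, 456, 62]) cube([68, 17, 1605]);
translate([1915, 456, 62]) cube([68, 17, 1605]);
translate([2081, 456, 62]) cube([68, 17, 1605]);
translate([2247, 456, 62]) cube([68, 17, 1605]);


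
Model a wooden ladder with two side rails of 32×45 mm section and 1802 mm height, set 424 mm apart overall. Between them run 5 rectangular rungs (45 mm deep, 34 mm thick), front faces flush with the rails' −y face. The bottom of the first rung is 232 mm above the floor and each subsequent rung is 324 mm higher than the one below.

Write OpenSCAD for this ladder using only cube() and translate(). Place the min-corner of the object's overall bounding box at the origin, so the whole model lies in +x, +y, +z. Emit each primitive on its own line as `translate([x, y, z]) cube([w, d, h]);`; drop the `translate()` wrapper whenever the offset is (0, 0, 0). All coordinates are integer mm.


// rung span = 424 - 2*32 = 360
// rung[k] z = 232 + k*324
cube([32, 45, 1802]);
translate([392, 0, 0]) cube([32, 45, 1802]);
translate([32, 0, 232]) cube([360, 45, 34]);
translate([32, 0, 556]) cube([360, 45, 34]);
translate([32, 0, 880]) cube([360, 45, 34]);
translate([32, 0, 1204]) cube([360, 45, 34]);
translate([32, 0, 1528]) cube([360, 45, 34]);
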